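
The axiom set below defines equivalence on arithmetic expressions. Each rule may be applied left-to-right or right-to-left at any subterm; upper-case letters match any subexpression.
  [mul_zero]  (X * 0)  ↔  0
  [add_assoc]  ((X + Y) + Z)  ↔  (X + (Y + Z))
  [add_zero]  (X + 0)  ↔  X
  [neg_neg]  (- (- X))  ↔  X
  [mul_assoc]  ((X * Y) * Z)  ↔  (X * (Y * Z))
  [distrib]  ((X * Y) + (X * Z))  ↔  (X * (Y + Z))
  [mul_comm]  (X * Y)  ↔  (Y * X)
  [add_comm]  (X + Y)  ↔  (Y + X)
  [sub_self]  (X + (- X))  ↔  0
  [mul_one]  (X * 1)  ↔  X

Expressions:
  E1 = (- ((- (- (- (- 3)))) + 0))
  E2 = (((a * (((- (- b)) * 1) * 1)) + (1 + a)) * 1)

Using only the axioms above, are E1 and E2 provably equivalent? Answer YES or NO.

NO

All listed rules preserve value, hence provable equivalence implies equal values everywhere; look for a separating assignment.
a=0, b=0 gives E1 ↦ -3, E2 ↦ 1; values differ ⇒ not provably equivalent.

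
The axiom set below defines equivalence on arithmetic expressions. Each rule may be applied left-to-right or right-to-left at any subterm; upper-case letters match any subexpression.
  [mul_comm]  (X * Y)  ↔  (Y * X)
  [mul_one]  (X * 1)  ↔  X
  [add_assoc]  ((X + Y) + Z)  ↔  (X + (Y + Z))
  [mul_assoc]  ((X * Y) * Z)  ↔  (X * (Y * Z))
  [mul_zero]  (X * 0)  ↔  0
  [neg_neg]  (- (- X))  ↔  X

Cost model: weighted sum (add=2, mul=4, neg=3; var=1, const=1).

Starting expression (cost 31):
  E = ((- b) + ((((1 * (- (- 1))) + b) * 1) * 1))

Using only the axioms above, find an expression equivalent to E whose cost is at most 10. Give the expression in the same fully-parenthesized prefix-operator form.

((- b) + (1 + b))   [cost 10]

(1) (- (- 1))  =[neg_neg →]=  1    ⊢ ((- b) + ((((1 * 1) + b) * 1) * 1))
(2) (((1 * 1) + b) * 1)  =[mul_one →]=  ((1 * 1) + b)    ⊢ ((- b) + (((1 * 1) + b) * 1))
(3) (((1 * 1) + b) * 1)  =[mul_one →]=  ((1 * 1) + b)    ⊢ ((- b) + ((1 * 1) + b))
(4) (1 * 1)  =[mul_one →]=  1    ⊢ cost 10, within 10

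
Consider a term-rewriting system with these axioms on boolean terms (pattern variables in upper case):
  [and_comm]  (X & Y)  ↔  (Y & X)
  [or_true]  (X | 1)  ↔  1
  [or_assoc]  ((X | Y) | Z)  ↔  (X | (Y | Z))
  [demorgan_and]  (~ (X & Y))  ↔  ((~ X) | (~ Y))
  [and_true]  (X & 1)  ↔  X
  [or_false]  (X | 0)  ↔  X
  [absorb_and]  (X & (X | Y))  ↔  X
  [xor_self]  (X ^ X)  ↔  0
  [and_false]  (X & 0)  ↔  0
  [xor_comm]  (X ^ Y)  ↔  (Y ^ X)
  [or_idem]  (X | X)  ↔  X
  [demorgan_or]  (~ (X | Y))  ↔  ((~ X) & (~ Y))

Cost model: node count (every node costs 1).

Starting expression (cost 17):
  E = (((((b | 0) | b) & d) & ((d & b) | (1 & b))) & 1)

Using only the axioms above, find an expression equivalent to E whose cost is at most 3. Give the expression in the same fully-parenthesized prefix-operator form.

(d & b)   [cost 3]

(1) (((((b | 0) | b) & d) & ((d & b) | (1 & b))) & 1)  =[and_true →]=  ((((b | 0) | b) & d) & ((d & b) | (1 & b)))
(2) (b | 0)  =[or_false →]=  b    ⊢ (((b | b) & d) & ((d & b) | (1 & b)))
(3) (b | b)  =[or_idem →]=  b    ⊢ ((b & d) & ((d & b) | (1 & b)))
(4) (1 & b)  =[and_comm →]=  (b & 1)    ⊢ ((b & d) & ((d & b) | (b & 1)))
(5) (b & d)  =[and_comm →]=  (d & b)    ⊢ ((d & b) & ((d & b) | (b & 1)))
(6) (b & 1)  =[and_true →]=  b    ⊢ ((d & b) & ((d & b) | b))
(7) ((d & b) & ((d & b) | b))  =[absorb_and →]=  (d & b)    ⊢ cost 3, within 3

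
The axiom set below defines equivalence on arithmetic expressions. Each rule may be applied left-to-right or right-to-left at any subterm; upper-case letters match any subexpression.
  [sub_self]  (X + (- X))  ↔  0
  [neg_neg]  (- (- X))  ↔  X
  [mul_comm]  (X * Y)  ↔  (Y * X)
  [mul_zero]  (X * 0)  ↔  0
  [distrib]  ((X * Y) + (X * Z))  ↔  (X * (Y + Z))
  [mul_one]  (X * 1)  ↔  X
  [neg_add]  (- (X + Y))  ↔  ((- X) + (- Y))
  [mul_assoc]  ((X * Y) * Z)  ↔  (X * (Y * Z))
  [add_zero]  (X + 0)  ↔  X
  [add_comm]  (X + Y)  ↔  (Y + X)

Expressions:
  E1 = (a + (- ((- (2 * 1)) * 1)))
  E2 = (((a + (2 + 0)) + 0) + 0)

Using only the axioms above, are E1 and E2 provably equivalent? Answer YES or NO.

step 1: mul_one (→) rewrites (2 * 1) into 2, now (a + (- ((- 2) * 1)))
step 2: mul_one (→) rewrites ((- 2) * 1) into (- 2), now (a + (- (- 2)))
step 3: neg_neg (→) rewrites (- (- 2)) into 2, now (a + 2)
step 4: add_zero (←) rewrites (a + 2) into ((a + 2) + 0)
step 5: add_zero (←) rewrites 2 into (2 + 0), now ((a + (2 + 0)) + 0)
step 6: add_zero (←) rewrites (a + (2 + 0)) into ((a + (2 + 0)) + 0), which is E2

YES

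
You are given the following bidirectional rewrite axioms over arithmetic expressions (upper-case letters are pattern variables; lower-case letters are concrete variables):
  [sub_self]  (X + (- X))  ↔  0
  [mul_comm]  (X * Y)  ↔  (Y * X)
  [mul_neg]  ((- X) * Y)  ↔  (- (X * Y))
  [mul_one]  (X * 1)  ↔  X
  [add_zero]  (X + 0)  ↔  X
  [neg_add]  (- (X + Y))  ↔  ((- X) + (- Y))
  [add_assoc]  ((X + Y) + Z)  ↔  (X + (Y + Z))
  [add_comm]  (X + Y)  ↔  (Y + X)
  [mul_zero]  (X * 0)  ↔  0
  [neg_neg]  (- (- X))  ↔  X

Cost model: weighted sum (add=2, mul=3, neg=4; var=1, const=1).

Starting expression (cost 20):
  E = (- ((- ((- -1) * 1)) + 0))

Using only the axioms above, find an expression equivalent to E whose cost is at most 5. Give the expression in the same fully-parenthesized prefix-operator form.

step 1: add_zero (→) rewrites ((- ((- -1) * 1)) + 0) into (- ((- -1) * 1)), now (- (- ((- -1) * 1)))
step 2: neg_neg (→) rewrites (- (- ((- -1) * 1))) into ((- -1) * 1)
step 3: mul_one (→) rewrites ((- -1) * 1) into (- -1), reaching cost 5 (bound 5)

(- -1)   [cost 5]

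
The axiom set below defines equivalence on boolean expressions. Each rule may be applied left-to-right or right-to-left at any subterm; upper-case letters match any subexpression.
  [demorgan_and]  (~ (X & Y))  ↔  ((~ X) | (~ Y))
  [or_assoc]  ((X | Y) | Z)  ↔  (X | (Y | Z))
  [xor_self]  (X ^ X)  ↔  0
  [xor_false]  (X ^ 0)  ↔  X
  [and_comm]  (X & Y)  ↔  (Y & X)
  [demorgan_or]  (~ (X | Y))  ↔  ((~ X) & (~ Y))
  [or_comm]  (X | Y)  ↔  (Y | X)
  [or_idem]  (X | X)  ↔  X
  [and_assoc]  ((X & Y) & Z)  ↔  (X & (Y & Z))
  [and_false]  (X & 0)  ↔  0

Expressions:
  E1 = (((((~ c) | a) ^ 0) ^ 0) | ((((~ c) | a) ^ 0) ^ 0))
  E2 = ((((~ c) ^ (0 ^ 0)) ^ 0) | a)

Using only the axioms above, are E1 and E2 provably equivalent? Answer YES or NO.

YES

1. [or_idem →] (((((~ c) | a) ^ 0) ^ 0) | ((((~ c) | a) ^ 0) ^ 0))  →  ((((~ c) | a) ^ 0) ^ 0)
2. [xor_false →] (((~ c) | a) ^ 0)  →  ((~ c) | a);  E1 = (((~ c) | a) ^ 0)
3. [xor_false →] (((~ c) | a) ^ 0)  →  ((~ c) | a)
4. [xor_false ←] (~ c)  →  ((~ c) ^ 0);  E1 = (((~ c) ^ 0) | a)
5. [xor_false ←] 0  →  (0 ^ 0);  E1 = (((~ c) ^ (0 ^ 0)) | a)
6. [xor_false ←] ((~ c) ^ (0 ^ 0))  →  (((~ c) ^ (0 ^ 0)) ^ 0);  this is E2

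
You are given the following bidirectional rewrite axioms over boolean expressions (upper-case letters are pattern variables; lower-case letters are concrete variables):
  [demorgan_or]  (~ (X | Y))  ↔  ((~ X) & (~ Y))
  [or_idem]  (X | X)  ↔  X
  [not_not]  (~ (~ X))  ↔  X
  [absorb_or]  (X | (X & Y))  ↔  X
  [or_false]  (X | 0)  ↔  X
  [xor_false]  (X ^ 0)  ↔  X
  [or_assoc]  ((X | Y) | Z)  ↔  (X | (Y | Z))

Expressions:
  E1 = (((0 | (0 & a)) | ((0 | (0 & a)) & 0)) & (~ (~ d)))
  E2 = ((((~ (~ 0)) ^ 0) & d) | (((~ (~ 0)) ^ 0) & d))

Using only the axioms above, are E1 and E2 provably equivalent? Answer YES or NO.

(1) ((0 | (0 & a)) | ((0 | (0 & a)) & 0))  =[absorb_or →]=  (0 | (0 & a))    ⊢ ((0 | (0 & a)) & (~ (~ d)))
(2) (0 | (0 & a))  =[absorb_or →]=  0    ⊢ (0 & (~ (~ d)))
(3) (~ (~ d))  =[not_not →]=  d    ⊢ (0 & d)
(4) 0  =[xor_false ←]=  (0 ^ 0)    ⊢ ((0 ^ 0) & d)
(5) 0  =[not_not ←]=  (~ (~ 0))    ⊢ (((~ (~ 0)) ^ 0) & d)
(6) (((~ (~ 0)) ^ 0) & d)  =[or_idem ←]=  ((((~ (~ 0)) ^ 0) & d) | (((~ (~ 0)) ^ 0) & d))    ⊢ E2

YES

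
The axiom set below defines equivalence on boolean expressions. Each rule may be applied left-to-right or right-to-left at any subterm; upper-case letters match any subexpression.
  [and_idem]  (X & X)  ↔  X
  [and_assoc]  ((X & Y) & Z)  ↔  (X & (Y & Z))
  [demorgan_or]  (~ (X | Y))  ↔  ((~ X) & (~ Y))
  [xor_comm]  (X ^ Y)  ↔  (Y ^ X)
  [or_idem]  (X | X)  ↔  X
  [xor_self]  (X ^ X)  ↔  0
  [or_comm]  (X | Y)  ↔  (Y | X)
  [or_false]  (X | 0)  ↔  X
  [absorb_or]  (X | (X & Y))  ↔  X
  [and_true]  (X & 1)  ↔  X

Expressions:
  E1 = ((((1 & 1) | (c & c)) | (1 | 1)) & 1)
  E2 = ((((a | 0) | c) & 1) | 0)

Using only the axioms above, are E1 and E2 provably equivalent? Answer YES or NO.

NO

Every axiom is a valid identity, so a rewrite proof would force E1 and E2 to agree under every assignment.
At a=0, c=0: E1 = 1 but E2 = 0; they differ, so no derivation exists.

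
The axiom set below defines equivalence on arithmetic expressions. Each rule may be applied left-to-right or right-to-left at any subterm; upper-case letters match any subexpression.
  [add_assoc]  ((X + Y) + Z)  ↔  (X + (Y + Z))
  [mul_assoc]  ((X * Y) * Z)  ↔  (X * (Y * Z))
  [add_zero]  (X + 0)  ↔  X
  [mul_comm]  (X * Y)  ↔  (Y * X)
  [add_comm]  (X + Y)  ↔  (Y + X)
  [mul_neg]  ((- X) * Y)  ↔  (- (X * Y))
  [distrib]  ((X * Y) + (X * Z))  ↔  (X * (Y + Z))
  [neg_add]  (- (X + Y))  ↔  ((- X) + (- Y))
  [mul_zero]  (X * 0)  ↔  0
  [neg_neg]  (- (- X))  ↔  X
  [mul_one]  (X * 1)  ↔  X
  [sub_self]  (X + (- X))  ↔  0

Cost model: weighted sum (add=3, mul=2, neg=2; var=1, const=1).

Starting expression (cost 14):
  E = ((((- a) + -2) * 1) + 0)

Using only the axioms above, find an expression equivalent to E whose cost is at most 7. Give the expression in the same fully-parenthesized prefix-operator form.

(-2 + (- a))   [cost 7]

1. [add_comm →] ((- a) + -2)  →  (-2 + (- a));  E = (((-2 + (- a)) * 1) + 0)
2. [mul_one →] ((-2 + (- a)) * 1)  →  (-2 + (- a));  E = ((-2 + (- a)) + 0)
3. [add_zero →] ((-2 + (- a)) + 0)  →  (-2 + (- a));  cost 7 ≤ 7, done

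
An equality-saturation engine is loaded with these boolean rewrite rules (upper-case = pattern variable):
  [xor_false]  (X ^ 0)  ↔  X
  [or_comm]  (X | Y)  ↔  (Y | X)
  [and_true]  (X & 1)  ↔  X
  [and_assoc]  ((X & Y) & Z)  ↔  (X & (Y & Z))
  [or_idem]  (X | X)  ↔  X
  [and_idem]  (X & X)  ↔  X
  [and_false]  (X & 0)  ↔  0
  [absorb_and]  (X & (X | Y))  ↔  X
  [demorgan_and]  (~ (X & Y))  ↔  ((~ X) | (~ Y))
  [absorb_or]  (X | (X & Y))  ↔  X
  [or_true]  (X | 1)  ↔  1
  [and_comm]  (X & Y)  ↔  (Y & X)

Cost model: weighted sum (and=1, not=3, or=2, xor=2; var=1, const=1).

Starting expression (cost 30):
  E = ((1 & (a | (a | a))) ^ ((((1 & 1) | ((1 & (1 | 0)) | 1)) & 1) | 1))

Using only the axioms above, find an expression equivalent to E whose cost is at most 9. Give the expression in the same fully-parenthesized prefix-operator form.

((1 & a) ^ (1 | 1))   [cost 9]

(1) (1 & (1 | 0))  =[absorb_and →]=  1    ⊢ ((1 & (a | (a | a))) ^ ((((1 & 1) | (1 | 1)) & 1) | 1))
(2) (1 & 1)  =[and_true →]=  1    ⊢ ((1 & (a | (a | a))) ^ (((1 | (1 | 1)) & 1) | 1))
(3) ((1 | (1 | 1)) & 1)  =[and_true →]=  (1 | (1 | 1))    ⊢ ((1 & (a | (a | a))) ^ ((1 | (1 | 1)) | 1))
(4) (a | a)  =[or_idem →]=  a    ⊢ ((1 & (a | a)) ^ ((1 | (1 | 1)) | 1))
(5) (1 | 1)  =[or_idem →]=  1    ⊢ ((1 & (a | a)) ^ ((1 | 1) | 1))
(6) (a | a)  =[or_idem →]=  a    ⊢ ((1 & a) ^ ((1 | 1) | 1))
(7) (1 | 1)  =[or_true →]=  1    ⊢ cost 9, within 9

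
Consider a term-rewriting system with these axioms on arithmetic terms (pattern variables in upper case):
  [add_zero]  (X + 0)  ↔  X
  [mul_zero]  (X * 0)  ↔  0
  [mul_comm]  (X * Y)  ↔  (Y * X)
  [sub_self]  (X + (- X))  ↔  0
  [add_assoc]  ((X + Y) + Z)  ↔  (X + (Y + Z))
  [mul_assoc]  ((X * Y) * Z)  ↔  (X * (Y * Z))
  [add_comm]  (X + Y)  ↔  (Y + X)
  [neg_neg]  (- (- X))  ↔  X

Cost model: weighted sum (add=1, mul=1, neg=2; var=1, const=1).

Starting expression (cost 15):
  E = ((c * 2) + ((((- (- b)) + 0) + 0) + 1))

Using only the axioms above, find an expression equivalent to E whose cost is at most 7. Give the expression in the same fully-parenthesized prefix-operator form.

(1) (- (- b))  =[neg_neg →]=  b    ⊢ ((c * 2) + (((b + 0) + 0) + 1))
(2) (b + 0)  =[add_zero →]=  b    ⊢ ((c * 2) + ((b + 0) + 1))
(3) (b + 0)  =[add_zero →]=  b    ⊢ cost 7, within 7

((c * 2) + (b + 1))   [cost 7]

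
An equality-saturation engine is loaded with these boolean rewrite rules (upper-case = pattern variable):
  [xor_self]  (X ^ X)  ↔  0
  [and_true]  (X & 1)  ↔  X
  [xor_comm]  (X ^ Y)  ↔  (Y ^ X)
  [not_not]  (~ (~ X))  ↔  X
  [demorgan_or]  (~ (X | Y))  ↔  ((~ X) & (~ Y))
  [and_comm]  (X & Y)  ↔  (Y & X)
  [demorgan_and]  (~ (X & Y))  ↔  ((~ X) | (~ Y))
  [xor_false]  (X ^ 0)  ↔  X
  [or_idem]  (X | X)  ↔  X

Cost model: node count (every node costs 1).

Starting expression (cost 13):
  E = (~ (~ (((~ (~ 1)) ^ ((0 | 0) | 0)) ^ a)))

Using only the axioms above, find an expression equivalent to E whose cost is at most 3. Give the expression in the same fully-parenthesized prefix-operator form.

step 1: not_not (→) rewrites (~ (~ (((~ (~ 1)) ^ ((0 | 0) | 0)) ^ a))) into (((~ (~ 1)) ^ ((0 | 0) | 0)) ^ a)
step 2: or_idem (→) rewrites (0 | 0) into 0, now (((~ (~ 1)) ^ (0 | 0)) ^ a)
step 3: or_idem (→) rewrites (0 | 0) into 0, now (((~ (~ 1)) ^ 0) ^ a)
step 4: not_not (→) rewrites (~ (~ 1)) into 1, now ((1 ^ 0) ^ a)
step 5: xor_false (→) rewrites (1 ^ 0) into 1, reaching cost 3 (bound 3)

(1 ^ a)   [cost 3]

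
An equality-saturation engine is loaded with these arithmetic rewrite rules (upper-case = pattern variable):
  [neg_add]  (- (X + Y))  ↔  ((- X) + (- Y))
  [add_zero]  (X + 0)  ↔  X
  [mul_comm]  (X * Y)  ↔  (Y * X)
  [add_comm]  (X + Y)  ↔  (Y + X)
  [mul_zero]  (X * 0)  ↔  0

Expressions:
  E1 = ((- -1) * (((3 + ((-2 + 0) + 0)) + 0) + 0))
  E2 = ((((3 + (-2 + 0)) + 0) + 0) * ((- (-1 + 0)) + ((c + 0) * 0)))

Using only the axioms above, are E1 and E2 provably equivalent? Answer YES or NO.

YES

step 1: add_zero (→) rewrites (((3 + ((-2 + 0) + 0)) + 0) + 0) into ((3 + ((-2 + 0) + 0)) + 0), now ((- -1) * ((3 + ((-2 + 0) + 0)) + 0))
step 2: add_zero (→) rewrites ((3 + ((-2 + 0) + 0)) + 0) into (3 + ((-2 + 0) + 0)), now ((- -1) * (3 + ((-2 + 0) + 0)))
step 3: add_zero (→) rewrites (-2 + 0) into -2, now ((- -1) * (3 + (-2 + 0)))
step 4: add_zero (→) rewrites (-2 + 0) into -2, now ((- -1) * (3 + -2))
step 5: add_zero (←) rewrites (- -1) into ((- -1) + 0), now (((- -1) + 0) * (3 + -2))
step 6: add_comm (→) rewrites (3 + -2) into (-2 + 3), now (((- -1) + 0) * (-2 + 3))
step 7: mul_comm (→) rewrites (((- -1) + 0) * (-2 + 3)) into ((-2 + 3) * ((- -1) + 0))
step 8: mul_zero (←) rewrites 0 into (c * 0), now ((-2 + 3) * ((- -1) + (c * 0)))
step 9: add_zero (←) rewrites c into (c + 0), now ((-2 + 3) * ((- -1) + ((c + 0) * 0)))
step 10: add_zero (←) rewrites (-2 + 3) into ((-2 + 3) + 0), now (((-2 + 3) + 0) * ((- -1) + ((c + 0) * 0)))
step 11: add_zero (←) rewrites -1 into (-1 + 0), now (((-2 + 3) + 0) * ((- (-1 + 0)) + ((c + 0) * 0)))
step 12: add_zero (←) rewrites -2 into (-2 + 0), now ((((-2 + 0) + 3) + 0) * ((- (-1 + 0)) + ((c + 0) * 0)))
step 13: add_comm (→) rewrites ((-2 + 0) + 3) into (3 + (-2 + 0)), now (((3 + (-2 + 0)) + 0) * ((- (-1 + 0)) + ((c + 0) * 0)))
step 14: add_zero (←) rewrites ((3 + (-2 + 0)) + 0) into (((3 + (-2 + 0)) + 0) + 0), which is E2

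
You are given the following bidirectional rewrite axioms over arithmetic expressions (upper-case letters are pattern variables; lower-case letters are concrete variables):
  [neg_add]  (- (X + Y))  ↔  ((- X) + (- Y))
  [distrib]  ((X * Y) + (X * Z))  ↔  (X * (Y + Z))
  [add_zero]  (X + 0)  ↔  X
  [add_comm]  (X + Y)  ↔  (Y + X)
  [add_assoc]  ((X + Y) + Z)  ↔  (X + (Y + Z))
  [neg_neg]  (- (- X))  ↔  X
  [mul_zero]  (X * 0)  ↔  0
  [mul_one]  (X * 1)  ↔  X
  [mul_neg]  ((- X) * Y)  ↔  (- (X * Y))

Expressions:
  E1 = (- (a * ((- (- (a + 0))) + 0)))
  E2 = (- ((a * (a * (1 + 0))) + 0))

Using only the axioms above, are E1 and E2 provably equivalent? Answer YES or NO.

(1) ((- (- (a + 0))) + 0)  =[add_zero →]=  (- (- (a + 0)))    ⊢ (- (a * (- (- (a + 0)))))
(2) (- (- (a + 0)))  =[neg_neg →]=  (a + 0)    ⊢ (- (a * (a + 0)))
(3) (a + 0)  =[add_zero →]=  a    ⊢ (- (a * a))
(4) a  =[mul_one ←]=  (a * 1)    ⊢ (- (a * (a * 1)))
(5) (a * (a * 1))  =[add_zero ←]=  ((a * (a * 1)) + 0)    ⊢ (- ((a * (a * 1)) + 0))
(6) 1  =[add_zero ←]=  (1 + 0)    ⊢ E2

YES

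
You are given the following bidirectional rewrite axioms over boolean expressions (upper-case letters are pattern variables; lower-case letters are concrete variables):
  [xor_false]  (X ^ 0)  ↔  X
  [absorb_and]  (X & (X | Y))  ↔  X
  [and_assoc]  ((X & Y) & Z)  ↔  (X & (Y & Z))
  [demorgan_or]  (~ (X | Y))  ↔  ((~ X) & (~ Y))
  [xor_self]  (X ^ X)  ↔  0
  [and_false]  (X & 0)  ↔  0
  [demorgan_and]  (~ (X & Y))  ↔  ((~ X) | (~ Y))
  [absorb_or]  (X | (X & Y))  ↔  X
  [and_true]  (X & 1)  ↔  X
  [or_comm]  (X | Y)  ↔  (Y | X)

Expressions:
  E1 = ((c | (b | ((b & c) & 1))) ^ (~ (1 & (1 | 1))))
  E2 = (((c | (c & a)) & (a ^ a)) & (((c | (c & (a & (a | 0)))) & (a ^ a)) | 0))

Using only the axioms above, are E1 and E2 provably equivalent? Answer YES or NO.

NO

Every axiom is a valid identity, so a rewrite proof would force E1 and E2 to agree under every assignment.
At a=0, b=0, c=1: E1 = 1 but E2 = 0; they differ, so no derivation exists.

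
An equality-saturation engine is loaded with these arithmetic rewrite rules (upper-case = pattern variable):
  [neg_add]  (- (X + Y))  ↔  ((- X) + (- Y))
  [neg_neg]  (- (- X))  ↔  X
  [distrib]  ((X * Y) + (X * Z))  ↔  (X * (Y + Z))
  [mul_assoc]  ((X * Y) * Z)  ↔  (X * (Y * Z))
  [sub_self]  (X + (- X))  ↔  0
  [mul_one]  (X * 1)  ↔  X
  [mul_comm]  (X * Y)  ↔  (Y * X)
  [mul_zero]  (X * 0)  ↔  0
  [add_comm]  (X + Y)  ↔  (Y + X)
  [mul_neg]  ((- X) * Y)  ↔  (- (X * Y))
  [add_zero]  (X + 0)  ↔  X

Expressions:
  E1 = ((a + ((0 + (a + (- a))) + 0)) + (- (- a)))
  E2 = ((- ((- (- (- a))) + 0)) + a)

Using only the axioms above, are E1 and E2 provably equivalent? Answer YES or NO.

1. [sub_self →] (a + (- a))  →  0;  E1 = ((a + ((0 + 0) + 0)) + (- (- a)))
2. [add_comm →] ((a + ((0 + 0) + 0)) + (- (- a)))  →  ((- (- a)) + (a + ((0 + 0) + 0)))
3. [add_zero →] ((0 + 0) + 0)  →  (0 + 0);  E1 = ((- (- a)) + (a + (0 + 0)))
4. [neg_neg →] (- (- a))  →  a;  E1 = (a + (a + (0 + 0)))
5. [add_zero →] (0 + 0)  →  0;  E1 = (a + (a + 0))
6. [add_zero →] (a + 0)  →  a;  E1 = (a + a)
7. [neg_neg ←] a  →  (- (- a));  E1 = ((- (- a)) + a)
8. [neg_neg ←] (- (- a))  →  (- (- (- (- a))));  E1 = ((- (- (- (- a)))) + a)
9. [add_zero ←] (- (- (- a)))  →  ((- (- (- a))) + 0);  this is E2

YES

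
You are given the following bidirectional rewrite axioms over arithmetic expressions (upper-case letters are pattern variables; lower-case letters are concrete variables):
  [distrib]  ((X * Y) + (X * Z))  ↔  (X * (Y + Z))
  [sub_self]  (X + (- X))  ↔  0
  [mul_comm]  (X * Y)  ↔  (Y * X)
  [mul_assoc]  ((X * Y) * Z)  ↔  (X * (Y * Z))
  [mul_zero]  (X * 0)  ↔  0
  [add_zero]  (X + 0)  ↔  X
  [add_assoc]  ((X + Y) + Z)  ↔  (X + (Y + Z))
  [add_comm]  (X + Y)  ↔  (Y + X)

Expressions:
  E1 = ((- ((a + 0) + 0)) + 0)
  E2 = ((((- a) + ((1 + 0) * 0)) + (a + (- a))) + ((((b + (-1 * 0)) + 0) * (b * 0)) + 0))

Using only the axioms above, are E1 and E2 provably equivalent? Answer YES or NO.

YES

step 1: add_zero (→) rewrites (a + 0) into a, now ((- (a + 0)) + 0)
step 2: add_zero (→) rewrites (a + 0) into a, now ((- a) + 0)
step 3: add_zero (←) rewrites 0 into (0 + 0), now ((- a) + (0 + 0))
step 4: add_assoc (←) rewrites ((- a) + (0 + 0)) into (((- a) + 0) + 0)
step 5: add_zero (←) rewrites (- a) into ((- a) + 0), now ((((- a) + 0) + 0) + 0)
step 6: mul_zero (←) rewrites 0 into (1 * 0), now ((((- a) + (1 * 0)) + 0) + 0)
step 7: sub_self (←) rewrites 0 into (a + (- a)), now ((((- a) + (1 * 0)) + (a + (- a))) + 0)
step 8: mul_zero (←) rewrites 0 into (b * 0), now ((((- a) + (1 * 0)) + (a + (- a))) + (b * 0))
step 9: add_zero (←) rewrites (b * 0) into ((b * 0) + 0), now ((((- a) + (1 * 0)) + (a + (- a))) + ((b * 0) + 0))
step 10: add_zero (←) rewrites 1 into (1 + 0), now ((((- a) + ((1 + 0) * 0)) + (a + (- a))) + ((b * 0) + 0))
step 11: add_zero (←) rewrites b into (b + 0), now ((((- a) + ((1 + 0) * 0)) + (a + (- a))) + (((b + 0) * 0) + 0))
step 12: mul_zero (←) rewrites 0 into (b * 0), now ((((- a) + ((1 + 0) * 0)) + (a + (- a))) + (((b + 0) * (b * 0)) + 0))
step 13: add_zero (←) rewrites (b + 0) into ((b + 0) + 0), now ((((- a) + ((1 + 0) * 0)) + (a + (- a))) + ((((b + 0) + 0) * (b * 0)) + 0))
step 14: mul_zero (←) rewrites 0 into (-1 * 0), which is E2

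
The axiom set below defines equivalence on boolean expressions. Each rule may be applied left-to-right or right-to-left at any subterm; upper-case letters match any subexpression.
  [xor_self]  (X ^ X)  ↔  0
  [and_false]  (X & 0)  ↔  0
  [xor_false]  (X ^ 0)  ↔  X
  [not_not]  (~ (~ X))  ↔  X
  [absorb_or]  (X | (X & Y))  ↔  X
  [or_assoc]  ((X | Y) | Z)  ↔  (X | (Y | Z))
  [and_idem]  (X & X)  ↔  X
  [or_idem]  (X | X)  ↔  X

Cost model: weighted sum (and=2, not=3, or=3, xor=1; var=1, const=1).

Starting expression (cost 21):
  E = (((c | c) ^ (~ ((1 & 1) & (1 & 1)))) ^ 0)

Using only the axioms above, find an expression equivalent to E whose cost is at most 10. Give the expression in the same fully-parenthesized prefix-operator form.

1. [and_idem →] ((1 & 1) & (1 & 1))  →  (1 & 1);  E = (((c | c) ^ (~ (1 & 1))) ^ 0)
2. [and_idem →] (1 & 1)  →  1;  E = (((c | c) ^ (~ 1)) ^ 0)
3. [xor_false →] (((c | c) ^ (~ 1)) ^ 0)  →  ((c | c) ^ (~ 1));  cost 10 ≤ 10, done

((c | c) ^ (~ 1))   [cost 10]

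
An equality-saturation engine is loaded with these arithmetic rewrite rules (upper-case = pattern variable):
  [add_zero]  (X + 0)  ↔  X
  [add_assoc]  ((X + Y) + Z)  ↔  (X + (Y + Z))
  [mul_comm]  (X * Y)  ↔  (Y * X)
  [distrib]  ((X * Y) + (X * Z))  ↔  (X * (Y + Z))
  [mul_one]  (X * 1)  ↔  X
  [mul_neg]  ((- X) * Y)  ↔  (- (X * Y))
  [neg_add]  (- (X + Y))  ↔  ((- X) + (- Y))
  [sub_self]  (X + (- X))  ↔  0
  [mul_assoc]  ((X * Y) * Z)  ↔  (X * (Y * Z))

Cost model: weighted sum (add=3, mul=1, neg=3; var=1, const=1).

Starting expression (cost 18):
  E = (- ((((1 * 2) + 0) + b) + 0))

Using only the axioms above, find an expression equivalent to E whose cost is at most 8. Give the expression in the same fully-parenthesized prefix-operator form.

1. [add_zero →] ((1 * 2) + 0)  →  (1 * 2);  E = (- (((1 * 2) + b) + 0))
2. [mul_comm →] (1 * 2)  →  (2 * 1);  E = (- (((2 * 1) + b) + 0))
3. [mul_one →] (2 * 1)  →  2;  E = (- ((2 + b) + 0))
4. [add_zero →] ((2 + b) + 0)  →  (2 + b);  cost 8 ≤ 8, done

(- (2 + b))   [cost 8]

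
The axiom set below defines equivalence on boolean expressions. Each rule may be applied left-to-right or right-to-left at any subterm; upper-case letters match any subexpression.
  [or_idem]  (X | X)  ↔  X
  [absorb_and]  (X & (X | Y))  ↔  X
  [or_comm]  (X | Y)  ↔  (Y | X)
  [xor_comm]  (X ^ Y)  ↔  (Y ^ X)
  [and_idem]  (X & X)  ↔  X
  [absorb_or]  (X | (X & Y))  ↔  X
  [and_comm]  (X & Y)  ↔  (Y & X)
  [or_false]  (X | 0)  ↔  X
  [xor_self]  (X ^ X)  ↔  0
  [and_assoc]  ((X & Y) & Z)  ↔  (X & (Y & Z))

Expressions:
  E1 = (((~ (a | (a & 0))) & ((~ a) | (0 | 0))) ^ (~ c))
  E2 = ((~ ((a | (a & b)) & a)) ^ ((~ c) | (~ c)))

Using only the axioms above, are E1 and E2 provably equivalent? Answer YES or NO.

YES

(1) (a | (a & 0))  =[absorb_or →]=  a    ⊢ (((~ a) & ((~ a) | (0 | 0))) ^ (~ c))
(2) (0 | 0)  =[or_idem →]=  0    ⊢ (((~ a) & ((~ a) | 0)) ^ (~ c))
(3) ((~ a) & ((~ a) | 0))  =[absorb_and →]=  (~ a)    ⊢ ((~ a) ^ (~ c))
(4) (~ c)  =[or_idem ←]=  ((~ c) | (~ c))    ⊢ ((~ a) ^ ((~ c) | (~ c)))
(5) a  =[and_idem ←]=  (a & a)    ⊢ ((~ (a & a)) ^ ((~ c) | (~ c)))
(6) a  =[absorb_or ←]=  (a | (a & b))    ⊢ E2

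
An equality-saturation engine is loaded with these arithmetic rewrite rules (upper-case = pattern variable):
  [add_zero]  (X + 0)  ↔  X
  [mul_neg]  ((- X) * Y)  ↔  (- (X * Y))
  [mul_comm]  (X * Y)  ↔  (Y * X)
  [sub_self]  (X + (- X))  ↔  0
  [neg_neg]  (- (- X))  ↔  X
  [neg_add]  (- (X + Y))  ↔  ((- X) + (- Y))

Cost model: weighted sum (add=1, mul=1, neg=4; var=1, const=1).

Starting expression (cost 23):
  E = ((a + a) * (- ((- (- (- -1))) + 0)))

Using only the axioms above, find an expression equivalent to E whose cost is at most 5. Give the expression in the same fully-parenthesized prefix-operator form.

1. [add_zero →] ((- (- (- -1))) + 0)  →  (- (- (- -1)));  E = ((a + a) * (- (- (- (- -1)))))
2. [neg_neg →] (- (- (- -1)))  →  (- -1);  E = ((a + a) * (- (- -1)))
3. [neg_neg →] (- (- -1))  →  -1;  cost 5 ≤ 5, done

((a + a) * -1)   [cost 5]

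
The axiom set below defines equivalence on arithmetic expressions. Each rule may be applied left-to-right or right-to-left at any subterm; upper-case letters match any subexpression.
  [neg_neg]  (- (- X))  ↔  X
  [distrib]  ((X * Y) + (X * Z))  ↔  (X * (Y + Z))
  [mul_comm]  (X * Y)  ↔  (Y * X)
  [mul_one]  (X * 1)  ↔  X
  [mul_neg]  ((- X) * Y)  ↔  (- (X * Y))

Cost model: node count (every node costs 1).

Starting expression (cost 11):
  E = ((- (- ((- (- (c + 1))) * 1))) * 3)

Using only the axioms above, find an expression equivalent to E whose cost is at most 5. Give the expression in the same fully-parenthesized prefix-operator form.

((c + 1) * 3)   [cost 5]

step 1: neg_neg (→) rewrites (- (- ((- (- (c + 1))) * 1))) into ((- (- (c + 1))) * 1), now (((- (- (c + 1))) * 1) * 3)
step 2: mul_one (→) rewrites ((- (- (c + 1))) * 1) into (- (- (c + 1))), now ((- (- (c + 1))) * 3)
step 3: neg_neg (→) rewrites (- (- (c + 1))) into (c + 1), reaching cost 5 (bound 5)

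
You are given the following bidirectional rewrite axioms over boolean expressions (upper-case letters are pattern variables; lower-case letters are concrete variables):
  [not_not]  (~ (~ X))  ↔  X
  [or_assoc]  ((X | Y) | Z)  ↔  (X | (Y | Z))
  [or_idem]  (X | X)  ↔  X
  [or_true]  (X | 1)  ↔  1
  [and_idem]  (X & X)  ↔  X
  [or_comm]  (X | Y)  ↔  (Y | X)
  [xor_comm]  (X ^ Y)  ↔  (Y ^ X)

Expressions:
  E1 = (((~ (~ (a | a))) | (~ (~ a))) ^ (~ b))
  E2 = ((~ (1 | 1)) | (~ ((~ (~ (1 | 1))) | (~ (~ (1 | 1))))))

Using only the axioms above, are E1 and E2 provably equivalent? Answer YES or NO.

NO

The axioms are sound identities: if E1 ↔* E2 then E1 and E2 evaluate identically under any assignment.
Under a=0, b=0: E1 evaluates to 1, E2 to 0. Distinct ⇒ no rewrite sequence connects them.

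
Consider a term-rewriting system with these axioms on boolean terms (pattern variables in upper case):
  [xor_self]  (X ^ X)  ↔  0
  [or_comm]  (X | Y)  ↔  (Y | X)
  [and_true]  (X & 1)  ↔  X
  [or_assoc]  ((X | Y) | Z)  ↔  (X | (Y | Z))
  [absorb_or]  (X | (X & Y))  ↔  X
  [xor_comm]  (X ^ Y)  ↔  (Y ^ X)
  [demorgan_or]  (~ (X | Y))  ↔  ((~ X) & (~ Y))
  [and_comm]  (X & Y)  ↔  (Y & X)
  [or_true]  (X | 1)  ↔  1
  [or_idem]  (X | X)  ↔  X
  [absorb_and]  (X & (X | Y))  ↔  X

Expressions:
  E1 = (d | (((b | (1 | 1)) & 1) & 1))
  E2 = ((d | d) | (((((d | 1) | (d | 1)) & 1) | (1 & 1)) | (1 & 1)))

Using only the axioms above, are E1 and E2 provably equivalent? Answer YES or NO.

step 1: and_true (→) rewrites ((b | (1 | 1)) & 1) into (b | (1 | 1)), now (d | ((b | (1 | 1)) & 1))
step 2: or_idem (→) rewrites (1 | 1) into 1, now (d | ((b | 1) & 1))
step 3: or_true (→) rewrites (b | 1) into 1, now (d | (1 & 1))
step 4: or_idem (←) rewrites (1 & 1) into ((1 & 1) | (1 & 1)), now (d | ((1 & 1) | (1 & 1)))
step 5: or_idem (←) rewrites (1 & 1) into ((1 & 1) | (1 & 1)), now (d | (((1 & 1) | (1 & 1)) | (1 & 1)))
step 6: or_idem (←) rewrites d into (d | d), now ((d | d) | (((1 & 1) | (1 & 1)) | (1 & 1)))
step 7: or_true (←) rewrites 1 into (d | 1), now ((d | d) | ((((d | 1) & 1) | (1 & 1)) | (1 & 1)))
step 8: or_idem (←) rewrites (d | 1) into ((d | 1) | (d | 1)), which is E2

YES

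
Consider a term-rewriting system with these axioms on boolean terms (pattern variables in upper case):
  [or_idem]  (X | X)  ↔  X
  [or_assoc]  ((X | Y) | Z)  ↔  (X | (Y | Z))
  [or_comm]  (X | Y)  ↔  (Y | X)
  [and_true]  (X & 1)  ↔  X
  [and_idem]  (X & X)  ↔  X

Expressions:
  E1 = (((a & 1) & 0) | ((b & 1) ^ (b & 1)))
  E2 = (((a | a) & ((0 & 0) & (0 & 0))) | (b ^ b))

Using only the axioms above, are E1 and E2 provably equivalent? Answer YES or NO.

(1) (b & 1)  =[and_true →]=  b    ⊢ (((a & 1) & 0) | ((b & 1) ^ b))
(2) (b & 1)  =[and_true →]=  b    ⊢ (((a & 1) & 0) | (b ^ b))
(3) (a & 1)  =[and_true →]=  a    ⊢ ((a & 0) | (b ^ b))
(4) 0  =[and_idem ←]=  (0 & 0)    ⊢ ((a & (0 & 0)) | (b ^ b))
(5) a  =[or_idem ←]=  (a | a)    ⊢ (((a | a) & (0 & 0)) | (b ^ b))
(6) (0 & 0)  =[and_idem ←]=  ((0 & 0) & (0 & 0))    ⊢ E2

YES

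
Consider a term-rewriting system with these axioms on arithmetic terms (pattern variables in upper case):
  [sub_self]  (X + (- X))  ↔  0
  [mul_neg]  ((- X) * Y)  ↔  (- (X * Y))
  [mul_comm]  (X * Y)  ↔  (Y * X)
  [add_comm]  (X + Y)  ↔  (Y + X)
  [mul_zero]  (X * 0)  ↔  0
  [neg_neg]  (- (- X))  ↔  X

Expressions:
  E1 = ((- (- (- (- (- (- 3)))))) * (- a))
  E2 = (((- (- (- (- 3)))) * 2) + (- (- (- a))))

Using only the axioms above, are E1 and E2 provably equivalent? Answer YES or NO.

Every axiom is a valid identity, so a rewrite proof would force E1 and E2 to agree under every assignment.
At a=0: E1 = 0 but E2 = 6; they differ, so no derivation exists.

NO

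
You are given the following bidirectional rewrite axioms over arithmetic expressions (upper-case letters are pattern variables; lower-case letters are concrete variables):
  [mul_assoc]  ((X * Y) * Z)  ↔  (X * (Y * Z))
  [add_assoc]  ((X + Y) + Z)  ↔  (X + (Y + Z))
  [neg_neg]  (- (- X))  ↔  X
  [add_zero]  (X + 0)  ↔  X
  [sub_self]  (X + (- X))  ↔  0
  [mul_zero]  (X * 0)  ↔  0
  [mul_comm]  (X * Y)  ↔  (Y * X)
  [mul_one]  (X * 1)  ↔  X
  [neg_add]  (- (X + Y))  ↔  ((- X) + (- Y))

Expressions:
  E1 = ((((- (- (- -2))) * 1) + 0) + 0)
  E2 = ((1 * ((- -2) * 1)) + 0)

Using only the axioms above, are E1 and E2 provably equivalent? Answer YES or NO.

YES

step 1: neg_neg (→) rewrites (- (- (- -2))) into (- -2), now ((((- -2) * 1) + 0) + 0)
step 2: mul_one (→) rewrites ((- -2) * 1) into (- -2), now (((- -2) + 0) + 0)
step 3: add_zero (→) rewrites ((- -2) + 0) into (- -2), now ((- -2) + 0)
step 4: add_zero (→) rewrites ((- -2) + 0) into (- -2)
step 5: mul_one (←) rewrites (- -2) into ((- -2) * 1)
step 6: mul_one (←) rewrites (- -2) into ((- -2) * 1), now (((- -2) * 1) * 1)
step 7: mul_comm (→) rewrites (((- -2) * 1) * 1) into (1 * ((- -2) * 1))
step 8: add_zero (←) rewrites (1 * ((- -2) * 1)) into ((1 * ((- -2) * 1)) + 0), which is E2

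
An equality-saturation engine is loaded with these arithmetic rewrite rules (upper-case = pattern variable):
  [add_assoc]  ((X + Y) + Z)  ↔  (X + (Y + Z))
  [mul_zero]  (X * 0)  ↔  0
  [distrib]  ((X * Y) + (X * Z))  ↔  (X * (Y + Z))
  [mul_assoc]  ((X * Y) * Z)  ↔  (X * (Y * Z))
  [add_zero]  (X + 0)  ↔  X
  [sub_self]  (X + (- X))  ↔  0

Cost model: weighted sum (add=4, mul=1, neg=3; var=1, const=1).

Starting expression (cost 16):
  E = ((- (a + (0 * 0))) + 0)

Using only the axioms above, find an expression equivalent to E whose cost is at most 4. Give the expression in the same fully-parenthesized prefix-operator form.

(- a)   [cost 4]

step 1: mul_zero (→) rewrites (0 * 0) into 0, now ((- (a + 0)) + 0)
step 2: add_zero (→) rewrites (a + 0) into a, now ((- a) + 0)
step 3: add_zero (→) rewrites ((- a) + 0) into (- a), reaching cost 4 (bound 4)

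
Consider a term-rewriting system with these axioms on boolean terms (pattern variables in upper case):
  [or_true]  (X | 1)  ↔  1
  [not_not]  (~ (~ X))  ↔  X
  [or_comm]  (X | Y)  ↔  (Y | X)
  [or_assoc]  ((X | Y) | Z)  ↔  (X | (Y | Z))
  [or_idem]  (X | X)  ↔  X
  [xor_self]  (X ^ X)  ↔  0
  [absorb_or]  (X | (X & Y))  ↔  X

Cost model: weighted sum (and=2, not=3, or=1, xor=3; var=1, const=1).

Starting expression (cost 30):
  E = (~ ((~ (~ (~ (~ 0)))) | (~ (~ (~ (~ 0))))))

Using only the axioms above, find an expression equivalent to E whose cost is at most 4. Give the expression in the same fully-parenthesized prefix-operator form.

(1) ((~ (~ (~ (~ 0)))) | (~ (~ (~ (~ 0)))))  =[or_idem →]=  (~ (~ (~ (~ 0))))    ⊢ (~ (~ (~ (~ (~ 0)))))
(2) (~ (~ (~ 0)))  =[not_not →]=  (~ 0)    ⊢ (~ (~ (~ 0)))
(3) (~ (~ (~ 0)))  =[not_not →]=  (~ 0)    ⊢ cost 4, within 4

(~ 0)   [cost 4]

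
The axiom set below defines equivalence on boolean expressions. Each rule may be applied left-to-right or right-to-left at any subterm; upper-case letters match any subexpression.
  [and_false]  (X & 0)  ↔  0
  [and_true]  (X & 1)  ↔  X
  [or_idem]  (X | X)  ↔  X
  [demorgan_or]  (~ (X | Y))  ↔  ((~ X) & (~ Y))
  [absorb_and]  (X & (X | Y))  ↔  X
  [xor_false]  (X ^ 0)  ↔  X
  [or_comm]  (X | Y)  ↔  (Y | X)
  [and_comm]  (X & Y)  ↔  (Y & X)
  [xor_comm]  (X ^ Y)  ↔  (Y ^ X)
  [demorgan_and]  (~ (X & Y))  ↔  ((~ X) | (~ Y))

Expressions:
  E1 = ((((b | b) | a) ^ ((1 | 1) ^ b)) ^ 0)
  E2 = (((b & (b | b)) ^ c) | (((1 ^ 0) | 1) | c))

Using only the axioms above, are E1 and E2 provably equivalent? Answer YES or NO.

NO

Every axiom is a valid identity, so a rewrite proof would force E1 and E2 to agree under every assignment.
At a=1, b=0, c=0: E1 = 0 but E2 = 1; they differ, so no derivation exists.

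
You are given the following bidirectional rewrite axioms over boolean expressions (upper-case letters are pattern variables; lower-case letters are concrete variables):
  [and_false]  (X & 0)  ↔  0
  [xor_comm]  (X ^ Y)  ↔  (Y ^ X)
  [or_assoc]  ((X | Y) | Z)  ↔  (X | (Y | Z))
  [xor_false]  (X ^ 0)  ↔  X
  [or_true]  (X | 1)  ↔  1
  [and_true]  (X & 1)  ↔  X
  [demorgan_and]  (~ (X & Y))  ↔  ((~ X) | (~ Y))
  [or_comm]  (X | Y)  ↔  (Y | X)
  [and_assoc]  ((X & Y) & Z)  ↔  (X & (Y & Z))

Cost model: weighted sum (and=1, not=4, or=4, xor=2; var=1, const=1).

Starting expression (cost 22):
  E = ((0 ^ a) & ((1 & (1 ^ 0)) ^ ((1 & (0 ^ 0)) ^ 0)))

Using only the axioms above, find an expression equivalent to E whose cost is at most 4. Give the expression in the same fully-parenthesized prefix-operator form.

(0 ^ a)   [cost 4]

(1) (0 ^ 0)  =[xor_false →]=  0    ⊢ ((0 ^ a) & ((1 & (1 ^ 0)) ^ ((1 & 0) ^ 0)))
(2) (1 & 0)  =[and_false →]=  0    ⊢ ((0 ^ a) & ((1 & (1 ^ 0)) ^ (0 ^ 0)))
(3) (0 ^ 0)  =[xor_false →]=  0    ⊢ ((0 ^ a) & ((1 & (1 ^ 0)) ^ 0))
(4) ((1 & (1 ^ 0)) ^ 0)  =[xor_false →]=  (1 & (1 ^ 0))    ⊢ ((0 ^ a) & (1 & (1 ^ 0)))
(5) (1 ^ 0)  =[xor_false →]=  1    ⊢ ((0 ^ a) & (1 & 1))
(6) (1 & 1)  =[and_true →]=  1    ⊢ ((0 ^ a) & 1)
(7) ((0 ^ a) & 1)  =[and_true →]=  (0 ^ a)    ⊢ cost 4, within 4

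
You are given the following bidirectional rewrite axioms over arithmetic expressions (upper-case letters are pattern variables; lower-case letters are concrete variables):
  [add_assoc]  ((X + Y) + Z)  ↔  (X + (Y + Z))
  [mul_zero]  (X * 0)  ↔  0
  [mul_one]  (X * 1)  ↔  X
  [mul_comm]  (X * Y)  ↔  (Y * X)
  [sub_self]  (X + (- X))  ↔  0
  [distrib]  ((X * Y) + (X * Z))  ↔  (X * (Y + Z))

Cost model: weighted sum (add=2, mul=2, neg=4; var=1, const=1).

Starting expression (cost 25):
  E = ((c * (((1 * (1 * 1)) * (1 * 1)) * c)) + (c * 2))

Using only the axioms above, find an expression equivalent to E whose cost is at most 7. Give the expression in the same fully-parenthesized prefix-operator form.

step 1: mul_one (→) rewrites (1 * 1) into 1, now ((c * (((1 * 1) * (1 * 1)) * c)) + (c * 2))
step 2: mul_comm (→) rewrites (((1 * 1) * (1 * 1)) * c) into (c * ((1 * 1) * (1 * 1))), now ((c * (c * ((1 * 1) * (1 * 1)))) + (c * 2))
step 3: mul_one (→) rewrites (1 * 1) into 1, now ((c * (c * ((1 * 1) * 1))) + (c * 2))
step 4: mul_one (→) rewrites (1 * 1) into 1, now ((c * (c * (1 * 1))) + (c * 2))
step 5: mul_one (→) rewrites (1 * 1) into 1, now ((c * (c * 1)) + (c * 2))
step 6: distrib (→) rewrites ((c * (c * 1)) + (c * 2)) into (c * ((c * 1) + 2))
step 7: mul_one (→) rewrites (c * 1) into c, reaching cost 7 (bound 7)

(c * (c + 2))   [cost 7]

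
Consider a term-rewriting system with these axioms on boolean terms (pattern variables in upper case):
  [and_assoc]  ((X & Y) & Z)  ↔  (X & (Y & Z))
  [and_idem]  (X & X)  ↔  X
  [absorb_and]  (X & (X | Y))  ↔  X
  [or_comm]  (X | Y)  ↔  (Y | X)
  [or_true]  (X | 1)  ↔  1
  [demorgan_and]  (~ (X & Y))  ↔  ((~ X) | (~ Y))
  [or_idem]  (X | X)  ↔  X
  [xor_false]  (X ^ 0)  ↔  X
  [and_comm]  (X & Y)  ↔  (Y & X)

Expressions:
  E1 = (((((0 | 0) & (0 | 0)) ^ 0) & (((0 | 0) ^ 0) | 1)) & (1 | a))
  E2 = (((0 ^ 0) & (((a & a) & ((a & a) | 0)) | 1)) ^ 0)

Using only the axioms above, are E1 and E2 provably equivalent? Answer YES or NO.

YES

(1) ((0 | 0) & (0 | 0))  =[and_idem →]=  (0 | 0)    ⊢ ((((0 | 0) ^ 0) & (((0 | 0) ^ 0) | 1)) & (1 | a))
(2) (((0 | 0) ^ 0) & (((0 | 0) ^ 0) | 1))  =[absorb_and →]=  ((0 | 0) ^ 0)    ⊢ (((0 | 0) ^ 0) & (1 | a))
(3) (0 | 0)  =[or_idem →]=  0    ⊢ ((0 ^ 0) & (1 | a))
(4) ((0 ^ 0) & (1 | a))  =[xor_false ←]=  (((0 ^ 0) & (1 | a)) ^ 0)
(5) (1 | a)  =[or_comm →]=  (a | 1)    ⊢ (((0 ^ 0) & (a | 1)) ^ 0)
(6) a  =[and_idem ←]=  (a & a)    ⊢ (((0 ^ 0) & ((a & a) | 1)) ^ 0)
(7) (a & a)  =[absorb_and ←]=  ((a & a) & ((a & a) | 0))    ⊢ E2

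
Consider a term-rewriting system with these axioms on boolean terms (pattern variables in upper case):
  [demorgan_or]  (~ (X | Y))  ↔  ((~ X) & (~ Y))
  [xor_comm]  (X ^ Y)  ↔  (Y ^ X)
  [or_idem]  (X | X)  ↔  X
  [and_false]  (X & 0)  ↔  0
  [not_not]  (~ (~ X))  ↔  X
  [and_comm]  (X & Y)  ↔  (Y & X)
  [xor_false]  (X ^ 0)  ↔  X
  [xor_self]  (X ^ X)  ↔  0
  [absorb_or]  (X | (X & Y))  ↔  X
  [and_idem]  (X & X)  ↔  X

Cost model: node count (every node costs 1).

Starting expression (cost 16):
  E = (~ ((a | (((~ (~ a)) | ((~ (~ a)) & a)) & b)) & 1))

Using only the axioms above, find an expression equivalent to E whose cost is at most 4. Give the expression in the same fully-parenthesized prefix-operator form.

(~ (a & 1))   [cost 4]

(1) ((~ (~ a)) | ((~ (~ a)) & a))  =[absorb_or →]=  (~ (~ a))    ⊢ (~ ((a | ((~ (~ a)) & b)) & 1))
(2) (~ (~ a))  =[not_not →]=  a    ⊢ (~ ((a | (a & b)) & 1))
(3) (a | (a & b))  =[absorb_or →]=  a    ⊢ cost 4, within 4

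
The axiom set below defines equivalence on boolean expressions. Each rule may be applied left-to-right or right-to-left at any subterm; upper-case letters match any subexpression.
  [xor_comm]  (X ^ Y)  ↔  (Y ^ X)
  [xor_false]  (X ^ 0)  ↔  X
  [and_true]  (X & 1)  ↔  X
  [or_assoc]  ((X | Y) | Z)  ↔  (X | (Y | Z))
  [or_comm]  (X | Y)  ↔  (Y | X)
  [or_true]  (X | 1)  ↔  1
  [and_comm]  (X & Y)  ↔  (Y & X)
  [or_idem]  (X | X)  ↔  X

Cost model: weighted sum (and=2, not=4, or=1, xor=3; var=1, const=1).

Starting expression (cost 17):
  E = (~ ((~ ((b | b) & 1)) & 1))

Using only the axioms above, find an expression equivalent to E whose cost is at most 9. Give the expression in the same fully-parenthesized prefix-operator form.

(~ (~ b))   [cost 9]

(1) ((~ ((b | b) & 1)) & 1)  =[and_true →]=  (~ ((b | b) & 1))    ⊢ (~ (~ ((b | b) & 1)))
(2) (b | b)  =[or_idem →]=  b    ⊢ (~ (~ (b & 1)))
(3) (b & 1)  =[and_true →]=  b    ⊢ cost 9, within 9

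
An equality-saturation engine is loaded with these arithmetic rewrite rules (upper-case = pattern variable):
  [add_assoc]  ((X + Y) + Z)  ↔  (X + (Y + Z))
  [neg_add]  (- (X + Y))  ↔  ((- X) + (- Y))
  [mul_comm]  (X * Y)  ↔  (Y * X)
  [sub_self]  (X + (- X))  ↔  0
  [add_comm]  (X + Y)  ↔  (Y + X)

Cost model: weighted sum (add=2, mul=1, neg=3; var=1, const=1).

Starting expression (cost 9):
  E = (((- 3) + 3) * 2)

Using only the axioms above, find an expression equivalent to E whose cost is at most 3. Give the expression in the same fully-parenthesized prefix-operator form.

step 1: add_comm (→) rewrites ((- 3) + 3) into (3 + (- 3)), now ((3 + (- 3)) * 2)
step 2: sub_self (→) rewrites (3 + (- 3)) into 0, reaching cost 3 (bound 3)

(0 * 2)   [cost 3]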